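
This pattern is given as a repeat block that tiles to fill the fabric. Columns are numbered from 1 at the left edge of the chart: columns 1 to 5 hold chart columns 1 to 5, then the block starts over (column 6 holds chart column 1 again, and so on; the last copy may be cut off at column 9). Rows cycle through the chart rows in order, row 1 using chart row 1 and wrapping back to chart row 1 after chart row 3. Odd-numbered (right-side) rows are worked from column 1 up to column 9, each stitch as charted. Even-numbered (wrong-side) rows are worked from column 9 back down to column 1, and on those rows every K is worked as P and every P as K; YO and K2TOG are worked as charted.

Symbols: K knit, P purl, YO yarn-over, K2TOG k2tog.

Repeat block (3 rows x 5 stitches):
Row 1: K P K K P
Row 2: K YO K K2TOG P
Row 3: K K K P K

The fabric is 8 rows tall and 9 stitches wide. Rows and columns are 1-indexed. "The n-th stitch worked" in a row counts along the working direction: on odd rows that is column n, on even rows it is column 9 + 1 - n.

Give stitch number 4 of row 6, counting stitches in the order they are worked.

Row 6: (6-1) mod 3 = 2, so use chart row 3. Even row -> WS.
Chart row 3 tiled across columns 1-9: K K K P K K K K P
WS: work from column 9 back to column 1 (reverse the tiled row), swapping K<->P (YO and K2TOG unchanged).
Row 6 as worked: K P P P P K P P P
Stitch 4 in working order -> P

== STITCH ==
P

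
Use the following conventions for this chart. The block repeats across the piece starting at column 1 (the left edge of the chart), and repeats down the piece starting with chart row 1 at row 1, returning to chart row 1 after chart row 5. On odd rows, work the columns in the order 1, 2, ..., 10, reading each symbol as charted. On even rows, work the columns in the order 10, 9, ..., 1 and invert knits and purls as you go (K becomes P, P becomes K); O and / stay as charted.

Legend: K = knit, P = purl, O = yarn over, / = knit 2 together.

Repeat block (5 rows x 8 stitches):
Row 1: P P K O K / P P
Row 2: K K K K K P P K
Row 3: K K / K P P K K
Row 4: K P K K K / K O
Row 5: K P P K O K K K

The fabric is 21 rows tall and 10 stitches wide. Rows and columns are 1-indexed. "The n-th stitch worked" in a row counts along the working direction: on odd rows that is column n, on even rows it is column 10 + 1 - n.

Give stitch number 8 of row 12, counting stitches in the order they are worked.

Stitch:
P

Derivation:
Row 12 uses chart row ((12-1) mod 5)+1 = 2. Row 12 is even, so WS.
Chart row 2 tiled across columns 1-10: K K K K K P P K K K
WS row: flip the tiled sequence (start at column 10) and apply K<->P; O and / stay.
Row 12 as worked: P P P K K P P P P P
Counting 8 along the worked row gives P.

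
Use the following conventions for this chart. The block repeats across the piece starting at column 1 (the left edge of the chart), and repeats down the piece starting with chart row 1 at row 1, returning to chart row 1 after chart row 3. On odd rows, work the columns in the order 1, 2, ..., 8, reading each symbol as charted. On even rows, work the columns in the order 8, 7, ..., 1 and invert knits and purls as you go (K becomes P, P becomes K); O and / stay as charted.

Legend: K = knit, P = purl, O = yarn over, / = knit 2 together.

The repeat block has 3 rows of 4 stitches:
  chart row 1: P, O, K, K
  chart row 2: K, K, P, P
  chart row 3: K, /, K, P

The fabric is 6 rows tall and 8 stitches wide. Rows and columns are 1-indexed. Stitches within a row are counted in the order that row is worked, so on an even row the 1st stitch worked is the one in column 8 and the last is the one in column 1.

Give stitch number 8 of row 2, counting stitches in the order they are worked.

For row 2: chart row = ((2-1) mod 3) + 1 = 2; this is a WS (even) row.
Chart row 2 tiled across columns 1-8: K K P P K K P P
Wrong side: read the tiled row from column 8 down to 1 and exchange K with P (leave O, /).
Row 2 as worked: K K P P K K P P
Stitch 8 in working order -> P

== STITCH ==
P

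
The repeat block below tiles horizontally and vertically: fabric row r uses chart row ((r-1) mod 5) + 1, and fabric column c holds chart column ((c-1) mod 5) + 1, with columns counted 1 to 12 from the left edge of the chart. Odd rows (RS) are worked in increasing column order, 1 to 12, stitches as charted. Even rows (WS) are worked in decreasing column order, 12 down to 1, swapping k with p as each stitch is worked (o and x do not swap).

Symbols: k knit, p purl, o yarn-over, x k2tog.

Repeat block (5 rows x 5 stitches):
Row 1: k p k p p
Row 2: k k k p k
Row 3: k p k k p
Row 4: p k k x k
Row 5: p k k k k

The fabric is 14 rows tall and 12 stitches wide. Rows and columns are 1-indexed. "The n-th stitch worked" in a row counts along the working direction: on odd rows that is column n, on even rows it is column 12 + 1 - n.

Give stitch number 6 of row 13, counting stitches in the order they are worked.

Row 13 uses chart row ((13-1) mod 5)+1 = 3. Row 13 is odd, so RS.
Chart row 3 tiled across columns 1-12: k p k k p k p k k p k p
RS: work column 1 to column 12, symbols as charted — the tiled row is the row as worked.
Counting 6 along the worked row gives k.

Stitch:
k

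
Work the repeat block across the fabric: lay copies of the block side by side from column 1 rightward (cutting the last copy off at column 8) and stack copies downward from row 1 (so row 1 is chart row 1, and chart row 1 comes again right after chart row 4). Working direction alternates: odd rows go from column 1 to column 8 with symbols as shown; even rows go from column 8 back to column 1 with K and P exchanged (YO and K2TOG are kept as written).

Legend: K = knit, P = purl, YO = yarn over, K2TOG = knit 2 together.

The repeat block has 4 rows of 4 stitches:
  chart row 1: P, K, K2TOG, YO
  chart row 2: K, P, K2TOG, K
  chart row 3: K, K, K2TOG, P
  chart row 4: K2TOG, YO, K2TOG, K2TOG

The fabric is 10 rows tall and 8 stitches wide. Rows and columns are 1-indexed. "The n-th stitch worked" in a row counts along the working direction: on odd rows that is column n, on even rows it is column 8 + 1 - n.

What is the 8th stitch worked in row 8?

Row 8: (8-1) mod 4 = 3, so use chart row 4. Even row -> WS.
Chart row 4 tiled across columns 1-8: K2TOG YO K2TOG K2TOG K2TOG YO K2TOG K2TOG
Wrong side: read the tiled row from column 8 down to 1 and exchange K with P (leave YO, K2TOG).
Row 8 as worked: K2TOG K2TOG YO K2TOG K2TOG K2TOG YO K2TOG
Stitch 8 in working order -> K2TOG

== STITCH ==
K2TOG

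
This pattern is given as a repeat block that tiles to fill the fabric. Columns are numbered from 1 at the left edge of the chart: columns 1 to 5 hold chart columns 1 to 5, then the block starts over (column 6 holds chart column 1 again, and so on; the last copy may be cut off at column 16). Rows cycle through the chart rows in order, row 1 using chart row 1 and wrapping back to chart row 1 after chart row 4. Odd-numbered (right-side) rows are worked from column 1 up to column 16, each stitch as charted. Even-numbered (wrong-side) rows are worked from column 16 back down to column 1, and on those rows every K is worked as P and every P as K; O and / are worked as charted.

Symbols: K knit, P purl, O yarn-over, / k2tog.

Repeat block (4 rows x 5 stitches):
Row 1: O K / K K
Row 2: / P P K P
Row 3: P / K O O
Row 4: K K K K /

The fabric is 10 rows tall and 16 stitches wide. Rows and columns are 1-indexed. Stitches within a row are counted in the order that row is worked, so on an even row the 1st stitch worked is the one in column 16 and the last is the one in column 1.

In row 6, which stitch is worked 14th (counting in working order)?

For row 6: chart row = ((6-1) mod 4) + 1 = 2; this is a WS (even) row.
Chart row 2 tiled across columns 1-16: / P P K P / P P K P / P P K P /
WS row: flip the tiled sequence (start at column 16) and apply K<->P; O and / stay.
Row 6 as worked: / K P K K / K P K K / K P K K /
Stitch 14 in working order -> K

== STITCH ==
K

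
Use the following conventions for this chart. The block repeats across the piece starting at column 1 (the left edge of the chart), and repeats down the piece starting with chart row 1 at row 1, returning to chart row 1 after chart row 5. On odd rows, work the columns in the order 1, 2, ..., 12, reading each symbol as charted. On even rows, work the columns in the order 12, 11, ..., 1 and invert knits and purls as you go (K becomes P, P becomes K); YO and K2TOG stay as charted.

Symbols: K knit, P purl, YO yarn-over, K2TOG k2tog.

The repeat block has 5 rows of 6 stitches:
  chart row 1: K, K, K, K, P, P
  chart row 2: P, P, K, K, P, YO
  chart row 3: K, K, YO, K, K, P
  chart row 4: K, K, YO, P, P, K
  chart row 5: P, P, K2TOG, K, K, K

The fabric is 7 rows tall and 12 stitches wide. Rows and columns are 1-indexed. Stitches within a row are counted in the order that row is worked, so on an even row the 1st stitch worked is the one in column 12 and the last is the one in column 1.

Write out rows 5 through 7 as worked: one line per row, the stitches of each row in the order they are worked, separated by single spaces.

== ROWS AS WORKED ==
P P K2TOG K K K P P K2TOG K K K
K K P P P P K K P P P P
P P K K P YO P P K K P YO

Derivation:
Row 5: chart row 5, RS - tile across columns 1-12 and work as-is.
Row 6: chart row 1, WS - tiled (columns 1-12): K K K K P P K K K K P P; work from column 12 back to 1 with K<->P swapped.
Row 7: chart row 2, RS - tile across columns 1-12 and work as-is.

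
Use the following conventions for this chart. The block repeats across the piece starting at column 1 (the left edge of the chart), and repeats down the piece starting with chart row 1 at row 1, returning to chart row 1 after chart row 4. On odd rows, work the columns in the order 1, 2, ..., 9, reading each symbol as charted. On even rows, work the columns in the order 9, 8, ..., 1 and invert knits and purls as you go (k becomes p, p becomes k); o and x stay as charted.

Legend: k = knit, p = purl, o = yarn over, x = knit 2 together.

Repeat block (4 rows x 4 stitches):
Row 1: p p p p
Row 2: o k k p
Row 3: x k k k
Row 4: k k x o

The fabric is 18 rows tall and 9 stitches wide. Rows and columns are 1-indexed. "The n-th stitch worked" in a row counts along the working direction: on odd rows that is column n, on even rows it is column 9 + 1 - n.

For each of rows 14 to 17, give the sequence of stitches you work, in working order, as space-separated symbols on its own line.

Row 14: chart row 2, WS - tiled (columns 1-9): o k k p o k k p o; work from column 9 back to 1 with k<->p swapped.
Row 15: chart row 3, RS - tile across columns 1-9 and work as-is.
Row 16: chart row 4, WS - tiled (columns 1-9): k k x o k k x o k; work from column 9 back to 1 with k<->p swapped.
Row 17: chart row 1, RS - tile across columns 1-9 and work as-is.

== ROWS AS WORKED ==
o k p p o k p p o
x k k k x k k k x
p o x p p o x p p
p p p p p p p p p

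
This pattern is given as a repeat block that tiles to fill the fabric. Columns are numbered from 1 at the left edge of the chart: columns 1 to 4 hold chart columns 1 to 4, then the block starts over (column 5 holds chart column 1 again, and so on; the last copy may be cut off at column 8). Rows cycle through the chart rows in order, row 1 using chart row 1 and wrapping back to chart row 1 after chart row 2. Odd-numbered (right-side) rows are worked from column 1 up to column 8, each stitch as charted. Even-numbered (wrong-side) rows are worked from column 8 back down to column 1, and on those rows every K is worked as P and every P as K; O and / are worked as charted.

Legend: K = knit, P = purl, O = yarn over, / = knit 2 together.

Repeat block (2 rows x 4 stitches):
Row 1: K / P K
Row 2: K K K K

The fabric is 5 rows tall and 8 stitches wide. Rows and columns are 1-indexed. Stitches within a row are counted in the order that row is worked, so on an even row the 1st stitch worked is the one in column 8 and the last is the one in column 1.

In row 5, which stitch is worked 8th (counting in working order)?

For row 5: chart row = ((5-1) mod 2) + 1 = 1; this is a RS (odd) row.
Chart row 1 tiled across columns 1-8: K / P K K / P K
RS row: no reversal, no swap; stitch n worked = column n.
Stitch 8 in working order -> K

Stitch:
K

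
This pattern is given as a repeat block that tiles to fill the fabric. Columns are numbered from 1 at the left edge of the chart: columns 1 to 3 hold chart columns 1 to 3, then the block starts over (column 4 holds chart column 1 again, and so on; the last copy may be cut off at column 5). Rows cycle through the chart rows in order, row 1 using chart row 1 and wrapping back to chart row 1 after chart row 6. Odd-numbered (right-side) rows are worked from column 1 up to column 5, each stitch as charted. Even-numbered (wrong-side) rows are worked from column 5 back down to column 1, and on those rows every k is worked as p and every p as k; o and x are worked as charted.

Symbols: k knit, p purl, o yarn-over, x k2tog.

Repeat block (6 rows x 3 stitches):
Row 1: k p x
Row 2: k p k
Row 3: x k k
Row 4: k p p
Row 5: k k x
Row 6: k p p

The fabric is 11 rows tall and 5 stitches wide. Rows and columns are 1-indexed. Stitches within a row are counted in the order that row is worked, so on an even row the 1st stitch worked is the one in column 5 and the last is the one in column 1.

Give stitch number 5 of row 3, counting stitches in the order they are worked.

Row 3: (3-1) mod 6 = 2, so use chart row 3. Odd row -> RS.
Chart row 3 tiled across columns 1-5: x k k x k
Right side: take the tiled row as-is (worked left to right from column 1).
The 5th stitch worked is k.

== STITCH ==
k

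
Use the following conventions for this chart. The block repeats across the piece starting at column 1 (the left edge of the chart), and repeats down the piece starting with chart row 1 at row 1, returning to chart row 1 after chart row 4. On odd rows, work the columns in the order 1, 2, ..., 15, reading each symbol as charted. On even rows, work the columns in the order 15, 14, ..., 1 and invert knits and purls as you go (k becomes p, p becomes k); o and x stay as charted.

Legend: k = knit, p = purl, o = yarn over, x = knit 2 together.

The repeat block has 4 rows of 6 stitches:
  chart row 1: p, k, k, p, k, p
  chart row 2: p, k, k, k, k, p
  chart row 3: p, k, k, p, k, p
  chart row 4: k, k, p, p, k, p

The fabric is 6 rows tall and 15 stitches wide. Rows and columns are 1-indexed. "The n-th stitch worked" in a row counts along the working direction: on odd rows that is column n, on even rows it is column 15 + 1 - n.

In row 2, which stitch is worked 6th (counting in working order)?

Stitch:
p

Derivation:
For row 2: chart row = ((2-1) mod 4) + 1 = 2; this is a WS (even) row.
Chart row 2 tiled across columns 1-15: p k k k k p p k k k k p p k k
Wrong side: read the tiled row from column 15 down to 1 and exchange k with p (leave o, x).
Row 2 as worked: p p k k p p p p k k p p p p k
Stitch 6 in working order -> p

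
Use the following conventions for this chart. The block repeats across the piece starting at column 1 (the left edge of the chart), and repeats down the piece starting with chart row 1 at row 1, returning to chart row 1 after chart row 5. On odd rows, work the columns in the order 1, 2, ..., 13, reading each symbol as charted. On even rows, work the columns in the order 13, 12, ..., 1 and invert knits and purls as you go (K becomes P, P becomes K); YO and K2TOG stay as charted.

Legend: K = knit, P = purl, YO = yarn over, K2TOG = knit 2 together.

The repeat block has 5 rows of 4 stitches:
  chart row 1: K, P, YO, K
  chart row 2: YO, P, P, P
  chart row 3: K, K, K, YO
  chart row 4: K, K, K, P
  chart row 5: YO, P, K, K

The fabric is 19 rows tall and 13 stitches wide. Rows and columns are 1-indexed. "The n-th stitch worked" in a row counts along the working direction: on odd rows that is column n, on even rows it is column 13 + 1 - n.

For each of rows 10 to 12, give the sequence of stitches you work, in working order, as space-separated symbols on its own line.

Row 10: chart row 5, WS - tiled (columns 1-13): YO P K K YO P K K YO P K K YO; work from column 13 back to 1 with K<->P swapped.
Row 11: chart row 1, RS - tile across columns 1-13 and work as-is.
Row 12: chart row 2, WS - tiled (columns 1-13): YO P P P YO P P P YO P P P YO; work from column 13 back to 1 with K<->P swapped.

== ROWS AS WORKED ==
YO P P K YO P P K YO P P K YO
K P YO K K P YO K K P YO K K
YO K K K YO K K K YO K K K YO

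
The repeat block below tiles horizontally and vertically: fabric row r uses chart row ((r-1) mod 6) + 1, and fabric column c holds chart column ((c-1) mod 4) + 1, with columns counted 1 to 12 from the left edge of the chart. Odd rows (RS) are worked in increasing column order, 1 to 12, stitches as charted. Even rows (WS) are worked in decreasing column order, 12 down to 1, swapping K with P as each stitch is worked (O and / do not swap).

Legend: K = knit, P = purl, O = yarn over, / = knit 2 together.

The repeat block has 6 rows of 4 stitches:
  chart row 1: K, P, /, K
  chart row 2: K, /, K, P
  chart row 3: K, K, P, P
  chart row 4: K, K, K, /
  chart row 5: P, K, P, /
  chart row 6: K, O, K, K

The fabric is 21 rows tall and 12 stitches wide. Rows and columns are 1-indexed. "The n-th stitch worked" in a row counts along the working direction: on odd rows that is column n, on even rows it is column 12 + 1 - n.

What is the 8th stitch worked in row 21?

For row 21: chart row = ((21-1) mod 6) + 1 = 3; this is a RS (odd) row.
Chart row 3 tiled across columns 1-12: K K P P K K P P K K P P
RS: work column 1 to column 12, symbols as charted — the tiled row is the row as worked.
Stitch 8 in working order -> P

Stitch:
P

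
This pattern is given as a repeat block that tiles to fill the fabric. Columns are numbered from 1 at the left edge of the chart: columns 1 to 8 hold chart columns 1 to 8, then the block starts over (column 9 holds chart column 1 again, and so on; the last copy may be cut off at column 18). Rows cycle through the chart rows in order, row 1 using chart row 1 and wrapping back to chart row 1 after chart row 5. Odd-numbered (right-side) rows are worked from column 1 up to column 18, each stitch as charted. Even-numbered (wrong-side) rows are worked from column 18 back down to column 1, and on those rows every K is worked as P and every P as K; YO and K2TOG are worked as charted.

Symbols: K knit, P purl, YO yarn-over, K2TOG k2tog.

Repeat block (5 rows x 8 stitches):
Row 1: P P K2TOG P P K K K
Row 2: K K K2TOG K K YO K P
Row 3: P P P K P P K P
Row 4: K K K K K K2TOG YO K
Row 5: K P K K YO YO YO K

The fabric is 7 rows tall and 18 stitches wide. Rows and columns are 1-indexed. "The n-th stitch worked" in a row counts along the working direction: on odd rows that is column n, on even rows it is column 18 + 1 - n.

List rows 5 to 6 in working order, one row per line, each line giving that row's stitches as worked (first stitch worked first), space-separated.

Rows as worked:
K P K K YO YO YO K K P K K YO YO YO K K P
K K P P P K K K2TOG K K P P P K K K2TOG K K

Derivation:
Row 5: chart row 5, RS - tile across columns 1-18 and work as-is.
Row 6: chart row 1, WS - tiled (columns 1-18): P P K2TOG P P K K K P P K2TOG P P K K K P P; work from column 18 back to 1 with K<->P swapped.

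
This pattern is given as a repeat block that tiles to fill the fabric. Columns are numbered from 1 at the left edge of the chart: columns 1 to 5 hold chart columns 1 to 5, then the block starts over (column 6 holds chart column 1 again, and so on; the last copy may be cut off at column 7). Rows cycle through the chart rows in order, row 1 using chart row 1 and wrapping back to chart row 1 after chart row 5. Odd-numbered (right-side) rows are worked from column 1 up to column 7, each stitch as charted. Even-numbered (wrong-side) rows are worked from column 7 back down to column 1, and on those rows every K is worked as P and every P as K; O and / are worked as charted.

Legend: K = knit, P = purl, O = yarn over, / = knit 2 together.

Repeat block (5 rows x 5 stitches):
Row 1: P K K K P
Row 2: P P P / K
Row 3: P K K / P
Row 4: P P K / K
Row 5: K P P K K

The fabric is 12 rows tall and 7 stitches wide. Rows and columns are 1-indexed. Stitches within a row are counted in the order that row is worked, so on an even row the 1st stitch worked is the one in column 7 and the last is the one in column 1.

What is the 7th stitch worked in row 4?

Row 4: (4-1) mod 5 = 3, so use chart row 4. Even row -> WS.
Chart row 4 tiled across columns 1-7: P P K / K P P
WS: work from column 7 back to column 1 (reverse the tiled row), swapping K<->P (O and / unchanged).
Row 4 as worked: K K P / P K K
The 7th stitch worked is K.

Stitch:
K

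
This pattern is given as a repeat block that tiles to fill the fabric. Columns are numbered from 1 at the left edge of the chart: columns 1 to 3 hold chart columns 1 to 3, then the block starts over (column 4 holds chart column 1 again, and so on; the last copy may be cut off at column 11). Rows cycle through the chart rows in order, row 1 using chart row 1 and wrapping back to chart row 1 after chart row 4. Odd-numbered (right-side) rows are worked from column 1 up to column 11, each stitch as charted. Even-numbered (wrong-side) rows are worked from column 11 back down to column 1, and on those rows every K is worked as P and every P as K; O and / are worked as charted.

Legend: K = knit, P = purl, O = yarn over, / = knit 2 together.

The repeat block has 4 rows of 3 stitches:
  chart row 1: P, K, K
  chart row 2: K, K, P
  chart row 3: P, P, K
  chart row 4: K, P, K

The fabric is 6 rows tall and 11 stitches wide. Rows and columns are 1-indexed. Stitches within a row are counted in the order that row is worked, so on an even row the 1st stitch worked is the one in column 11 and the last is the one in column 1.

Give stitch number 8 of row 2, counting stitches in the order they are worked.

Row 2 uses chart row ((2-1) mod 4)+1 = 2. Row 2 is even, so WS.
Chart row 2 tiled across columns 1-11: K K P K K P K K P K K
Wrong side: read the tiled row from column 11 down to 1 and exchange K with P (leave O, /).
Row 2 as worked: P P K P P K P P K P P
Counting 8 along the worked row gives P.

== STITCH ==
P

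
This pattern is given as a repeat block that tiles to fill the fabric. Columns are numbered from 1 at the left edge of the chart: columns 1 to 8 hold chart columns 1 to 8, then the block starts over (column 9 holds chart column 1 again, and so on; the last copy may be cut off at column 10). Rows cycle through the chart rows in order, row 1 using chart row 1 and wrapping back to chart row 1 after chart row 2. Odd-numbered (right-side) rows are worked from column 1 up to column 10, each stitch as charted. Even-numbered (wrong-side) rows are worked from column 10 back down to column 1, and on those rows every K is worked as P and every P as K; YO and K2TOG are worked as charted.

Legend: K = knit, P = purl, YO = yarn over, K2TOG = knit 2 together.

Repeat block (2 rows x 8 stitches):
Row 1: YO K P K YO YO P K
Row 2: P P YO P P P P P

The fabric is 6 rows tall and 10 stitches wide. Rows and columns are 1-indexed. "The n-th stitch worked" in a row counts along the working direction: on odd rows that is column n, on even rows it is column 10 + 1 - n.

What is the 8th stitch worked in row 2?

Row 2: (2-1) mod 2 = 1, so use chart row 2. Even row -> WS.
Chart row 2 tiled across columns 1-10: P P YO P P P P P P P
WS row: flip the tiled sequence (start at column 10) and apply K<->P; YO and K2TOG stay.
Row 2 as worked: K K K K K K K YO K K
Counting 8 along the worked row gives YO.

== STITCH ==
YO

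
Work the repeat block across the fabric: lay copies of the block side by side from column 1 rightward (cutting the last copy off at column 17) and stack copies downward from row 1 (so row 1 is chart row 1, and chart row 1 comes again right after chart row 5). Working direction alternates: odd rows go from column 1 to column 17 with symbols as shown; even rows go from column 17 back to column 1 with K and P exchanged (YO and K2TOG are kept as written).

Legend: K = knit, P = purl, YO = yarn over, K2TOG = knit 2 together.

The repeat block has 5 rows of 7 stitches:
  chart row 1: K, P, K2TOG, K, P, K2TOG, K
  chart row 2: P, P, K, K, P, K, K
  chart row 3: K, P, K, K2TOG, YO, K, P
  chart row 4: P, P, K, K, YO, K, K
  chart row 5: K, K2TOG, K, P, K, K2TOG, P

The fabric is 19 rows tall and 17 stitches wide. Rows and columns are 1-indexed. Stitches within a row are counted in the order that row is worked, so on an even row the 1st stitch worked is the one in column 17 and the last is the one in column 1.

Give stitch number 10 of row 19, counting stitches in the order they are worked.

Result:
K

Derivation:
Row 19: (19-1) mod 5 = 3, so use chart row 4. Odd row -> RS.
Chart row 4 tiled across columns 1-17: P P K K YO K K P P K K YO K K P P K
Right side: take the tiled row as-is (worked left to right from column 1).
The 10th stitch worked is K.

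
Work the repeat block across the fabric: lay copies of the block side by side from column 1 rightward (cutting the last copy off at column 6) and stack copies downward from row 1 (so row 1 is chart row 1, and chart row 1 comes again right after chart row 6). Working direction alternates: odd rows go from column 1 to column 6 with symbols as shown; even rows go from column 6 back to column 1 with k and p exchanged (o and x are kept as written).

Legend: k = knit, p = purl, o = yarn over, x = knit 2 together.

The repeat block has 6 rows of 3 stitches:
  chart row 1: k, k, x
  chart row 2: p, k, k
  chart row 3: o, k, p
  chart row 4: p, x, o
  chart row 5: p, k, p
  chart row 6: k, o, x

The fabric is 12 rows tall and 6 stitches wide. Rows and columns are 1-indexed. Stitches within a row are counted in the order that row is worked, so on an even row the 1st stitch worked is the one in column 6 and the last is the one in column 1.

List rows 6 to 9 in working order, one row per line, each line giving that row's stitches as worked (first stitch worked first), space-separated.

Row 6: chart row 6, WS - tiled (columns 1-6): k o x k o x; work from column 6 back to 1 with k<->p swapped.
Row 7: chart row 1, RS - tile across columns 1-6 and work as-is.
Row 8: chart row 2, WS - tiled (columns 1-6): p k k p k k; work from column 6 back to 1 with k<->p swapped.
Row 9: chart row 3, RS - tile across columns 1-6 and work as-is.

Result:
x o p x o p
k k x k k x
p p k p p k
o k p o k p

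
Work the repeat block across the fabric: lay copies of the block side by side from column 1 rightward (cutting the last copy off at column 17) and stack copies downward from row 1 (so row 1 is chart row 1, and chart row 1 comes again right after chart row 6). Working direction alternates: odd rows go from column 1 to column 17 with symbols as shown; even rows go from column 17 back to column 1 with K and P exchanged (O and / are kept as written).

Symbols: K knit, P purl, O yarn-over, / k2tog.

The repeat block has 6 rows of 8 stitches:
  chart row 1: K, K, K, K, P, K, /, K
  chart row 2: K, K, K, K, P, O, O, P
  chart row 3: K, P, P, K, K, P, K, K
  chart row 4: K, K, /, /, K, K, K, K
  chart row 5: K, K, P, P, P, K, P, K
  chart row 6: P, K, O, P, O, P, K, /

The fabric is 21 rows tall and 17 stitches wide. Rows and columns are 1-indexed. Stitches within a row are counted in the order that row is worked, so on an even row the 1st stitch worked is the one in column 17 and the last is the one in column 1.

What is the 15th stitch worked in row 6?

Stitch:
O

Derivation:
For row 6: chart row = ((6-1) mod 6) + 1 = 6; this is a WS (even) row.
Chart row 6 tiled across columns 1-17: P K O P O P K / P K O P O P K / P
WS: work from column 17 back to column 1 (reverse the tiled row), swapping K<->P (O and / unchanged).
Row 6 as worked: K / P K O K O P K / P K O K O P K
Counting 15 along the worked row gives O.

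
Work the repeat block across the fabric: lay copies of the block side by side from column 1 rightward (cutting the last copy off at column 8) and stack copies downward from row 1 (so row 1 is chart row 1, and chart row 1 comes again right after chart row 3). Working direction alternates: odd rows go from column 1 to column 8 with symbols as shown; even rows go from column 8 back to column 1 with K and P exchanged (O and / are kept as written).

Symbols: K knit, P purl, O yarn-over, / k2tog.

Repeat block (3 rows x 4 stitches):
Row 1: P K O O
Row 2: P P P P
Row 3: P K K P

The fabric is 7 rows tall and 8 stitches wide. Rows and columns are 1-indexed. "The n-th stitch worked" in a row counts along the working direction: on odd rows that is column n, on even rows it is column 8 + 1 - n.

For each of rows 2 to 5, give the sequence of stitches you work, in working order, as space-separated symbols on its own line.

== ROWS AS WORKED ==
K K K K K K K K
P K K P P K K P
O O P K O O P K
P P P P P P P P

Derivation:
Row 2: chart row 2, WS - tiled (columns 1-8): P P P P P P P P; work from column 8 back to 1 with K<->P swapped.
Row 3: chart row 3, RS - tile across columns 1-8 and work as-is.
Row 4: chart row 1, WS - tiled (columns 1-8): P K O O P K O O; work from column 8 back to 1 with K<->P swapped.
Row 5: chart row 2, RS - tile across columns 1-8 and work as-is.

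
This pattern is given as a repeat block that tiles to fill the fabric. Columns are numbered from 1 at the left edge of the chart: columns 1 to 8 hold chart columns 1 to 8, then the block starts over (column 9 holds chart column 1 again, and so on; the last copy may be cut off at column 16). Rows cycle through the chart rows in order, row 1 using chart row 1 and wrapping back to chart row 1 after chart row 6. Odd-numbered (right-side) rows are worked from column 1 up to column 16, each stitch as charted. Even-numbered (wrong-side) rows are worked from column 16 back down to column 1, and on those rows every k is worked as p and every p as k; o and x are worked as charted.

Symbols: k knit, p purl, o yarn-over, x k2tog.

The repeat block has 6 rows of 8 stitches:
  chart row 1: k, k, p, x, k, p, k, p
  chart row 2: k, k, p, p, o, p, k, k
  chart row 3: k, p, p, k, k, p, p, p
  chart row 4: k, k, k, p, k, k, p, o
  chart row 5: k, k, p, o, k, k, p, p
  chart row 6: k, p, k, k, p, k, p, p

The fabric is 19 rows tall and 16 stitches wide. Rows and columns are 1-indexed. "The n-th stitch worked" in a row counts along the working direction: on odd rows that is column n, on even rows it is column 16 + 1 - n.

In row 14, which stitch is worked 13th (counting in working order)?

Row 14: (14-1) mod 6 = 1, so use chart row 2. Even row -> WS.
Chart row 2 tiled across columns 1-16: k k p p o p k k k k p p o p k k
Wrong side: read the tiled row from column 16 down to 1 and exchange k with p (leave o, x).
Row 14 as worked: p p k o k k p p p p k o k k p p
Stitch 13 in working order -> k

Stitch:
k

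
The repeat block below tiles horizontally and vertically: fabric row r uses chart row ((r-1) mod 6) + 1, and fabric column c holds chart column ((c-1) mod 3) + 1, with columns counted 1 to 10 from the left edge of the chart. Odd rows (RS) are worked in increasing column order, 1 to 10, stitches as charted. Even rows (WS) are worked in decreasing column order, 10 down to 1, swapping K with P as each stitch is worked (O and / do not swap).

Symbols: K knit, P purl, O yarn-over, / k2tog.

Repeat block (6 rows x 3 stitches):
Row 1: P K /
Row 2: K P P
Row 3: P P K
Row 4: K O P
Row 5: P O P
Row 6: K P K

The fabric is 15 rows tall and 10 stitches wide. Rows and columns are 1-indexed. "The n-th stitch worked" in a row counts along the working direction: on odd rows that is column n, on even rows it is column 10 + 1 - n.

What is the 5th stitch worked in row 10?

Result:
K

Derivation:
For row 10: chart row = ((10-1) mod 6) + 1 = 4; this is a WS (even) row.
Chart row 4 tiled across columns 1-10: K O P K O P K O P K
WS: work from column 10 back to column 1 (reverse the tiled row), swapping K<->P (O and / unchanged).
Row 10 as worked: P K O P K O P K O P
The 5th stitch worked is K.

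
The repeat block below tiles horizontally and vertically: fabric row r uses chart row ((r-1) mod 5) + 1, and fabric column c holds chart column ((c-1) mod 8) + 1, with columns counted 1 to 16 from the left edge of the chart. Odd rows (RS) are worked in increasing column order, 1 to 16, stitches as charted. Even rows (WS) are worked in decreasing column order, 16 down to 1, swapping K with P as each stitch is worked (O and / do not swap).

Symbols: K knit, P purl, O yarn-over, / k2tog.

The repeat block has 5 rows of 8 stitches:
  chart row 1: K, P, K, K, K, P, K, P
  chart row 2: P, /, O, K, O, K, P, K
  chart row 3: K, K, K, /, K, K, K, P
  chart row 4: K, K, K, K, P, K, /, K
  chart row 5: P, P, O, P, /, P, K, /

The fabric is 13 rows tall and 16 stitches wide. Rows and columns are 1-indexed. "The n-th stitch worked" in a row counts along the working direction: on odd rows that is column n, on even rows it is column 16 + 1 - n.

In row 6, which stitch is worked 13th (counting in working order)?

For row 6: chart row = ((6-1) mod 5) + 1 = 1; this is a WS (even) row.
Chart row 1 tiled across columns 1-16: K P K K K P K P K P K K K P K P
Wrong side: read the tiled row from column 16 down to 1 and exchange K with P (leave O, /).
Row 6 as worked: K P K P P P K P K P K P P P K P
The 13th stitch worked is P.

Result:
P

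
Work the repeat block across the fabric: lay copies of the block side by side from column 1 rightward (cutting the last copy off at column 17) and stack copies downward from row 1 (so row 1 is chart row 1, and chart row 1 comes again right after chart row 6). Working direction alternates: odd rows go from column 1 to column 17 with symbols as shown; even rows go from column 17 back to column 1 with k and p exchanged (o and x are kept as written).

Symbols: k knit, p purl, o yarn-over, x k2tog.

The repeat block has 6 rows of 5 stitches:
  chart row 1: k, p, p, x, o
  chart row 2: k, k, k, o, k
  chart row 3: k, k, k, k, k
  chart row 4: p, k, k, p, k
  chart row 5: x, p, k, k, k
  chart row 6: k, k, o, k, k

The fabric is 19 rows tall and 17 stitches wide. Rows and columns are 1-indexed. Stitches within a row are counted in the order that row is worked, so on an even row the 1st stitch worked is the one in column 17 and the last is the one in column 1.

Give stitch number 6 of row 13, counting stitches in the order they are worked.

For row 13: chart row = ((13-1) mod 6) + 1 = 1; this is a RS (odd) row.
Chart row 1 tiled across columns 1-17: k p p x o k p p x o k p p x o k p
Right side: take the tiled row as-is (worked left to right from column 1).
The 6th stitch worked is k.

Stitch:
k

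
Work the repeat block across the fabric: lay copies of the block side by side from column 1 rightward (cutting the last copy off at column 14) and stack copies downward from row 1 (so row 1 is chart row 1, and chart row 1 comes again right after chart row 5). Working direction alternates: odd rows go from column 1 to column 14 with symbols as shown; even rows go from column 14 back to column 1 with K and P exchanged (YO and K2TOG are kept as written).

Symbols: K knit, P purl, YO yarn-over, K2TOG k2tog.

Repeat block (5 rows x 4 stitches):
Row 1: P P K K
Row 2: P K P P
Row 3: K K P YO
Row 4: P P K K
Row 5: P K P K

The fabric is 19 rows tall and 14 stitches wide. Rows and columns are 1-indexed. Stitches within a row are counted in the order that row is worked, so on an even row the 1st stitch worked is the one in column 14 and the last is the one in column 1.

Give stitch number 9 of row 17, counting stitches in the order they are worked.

For row 17: chart row = ((17-1) mod 5) + 1 = 2; this is a RS (odd) row.
Chart row 2 tiled across columns 1-14: P K P P P K P P P K P P P K
Right side: take the tiled row as-is (worked left to right from column 1).
Counting 9 along the worked row gives P.

Result:
P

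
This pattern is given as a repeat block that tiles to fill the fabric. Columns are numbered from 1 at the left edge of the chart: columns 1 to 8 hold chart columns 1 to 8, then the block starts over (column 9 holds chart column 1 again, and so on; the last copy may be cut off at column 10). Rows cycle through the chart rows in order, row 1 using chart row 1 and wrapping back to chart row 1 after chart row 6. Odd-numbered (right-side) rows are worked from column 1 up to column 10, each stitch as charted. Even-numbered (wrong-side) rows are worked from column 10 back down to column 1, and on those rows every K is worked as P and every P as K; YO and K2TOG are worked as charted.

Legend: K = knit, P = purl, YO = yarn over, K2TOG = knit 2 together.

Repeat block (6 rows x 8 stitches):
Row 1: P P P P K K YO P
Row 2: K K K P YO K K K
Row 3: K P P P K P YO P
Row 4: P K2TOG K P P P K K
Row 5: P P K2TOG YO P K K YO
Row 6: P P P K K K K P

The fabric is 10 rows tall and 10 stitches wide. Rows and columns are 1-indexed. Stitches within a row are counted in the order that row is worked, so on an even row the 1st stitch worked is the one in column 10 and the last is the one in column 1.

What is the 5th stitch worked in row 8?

== STITCH ==
P

Derivation:
Row 8 uses chart row ((8-1) mod 6)+1 = 2. Row 8 is even, so WS.
Chart row 2 tiled across columns 1-10: K K K P YO K K K K K
Wrong side: read the tiled row from column 10 down to 1 and exchange K with P (leave YO, K2TOG).
Row 8 as worked: P P P P P YO K P P P
Counting 5 along the worked row gives P.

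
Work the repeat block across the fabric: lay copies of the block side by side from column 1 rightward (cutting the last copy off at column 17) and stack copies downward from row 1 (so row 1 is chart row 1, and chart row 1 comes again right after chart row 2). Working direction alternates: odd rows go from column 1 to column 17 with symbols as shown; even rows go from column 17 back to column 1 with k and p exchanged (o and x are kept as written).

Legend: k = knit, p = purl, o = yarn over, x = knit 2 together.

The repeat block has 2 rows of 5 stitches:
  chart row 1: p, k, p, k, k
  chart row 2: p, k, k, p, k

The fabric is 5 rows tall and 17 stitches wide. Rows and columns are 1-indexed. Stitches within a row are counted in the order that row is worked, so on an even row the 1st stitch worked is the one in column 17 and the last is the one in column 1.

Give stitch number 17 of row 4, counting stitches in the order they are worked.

Row 4: (4-1) mod 2 = 1, so use chart row 2. Even row -> WS.
Chart row 2 tiled across columns 1-17: p k k p k p k k p k p k k p k p k
Wrong side: read the tiled row from column 17 down to 1 and exchange k with p (leave o, x).
Row 4 as worked: p k p k p p k p k p p k p k p p k
Counting 17 along the worked row gives k.

Result:
k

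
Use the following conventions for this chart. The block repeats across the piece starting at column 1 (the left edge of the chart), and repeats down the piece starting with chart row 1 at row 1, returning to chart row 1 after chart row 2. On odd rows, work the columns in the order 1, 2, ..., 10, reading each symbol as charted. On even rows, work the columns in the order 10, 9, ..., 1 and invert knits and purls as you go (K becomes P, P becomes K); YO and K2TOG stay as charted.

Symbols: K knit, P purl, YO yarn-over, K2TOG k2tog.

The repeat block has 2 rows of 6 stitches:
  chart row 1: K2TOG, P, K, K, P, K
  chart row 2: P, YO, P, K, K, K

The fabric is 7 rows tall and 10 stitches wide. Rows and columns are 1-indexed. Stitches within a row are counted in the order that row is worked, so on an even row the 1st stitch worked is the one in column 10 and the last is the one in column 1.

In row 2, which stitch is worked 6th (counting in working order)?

Row 2 uses chart row ((2-1) mod 2)+1 = 2. Row 2 is even, so WS.
Chart row 2 tiled across columns 1-10: P YO P K K K P YO P K
WS row: flip the tiled sequence (start at column 10) and apply K<->P; YO and K2TOG stay.
Row 2 as worked: P K YO K P P P K YO K
Counting 6 along the worked row gives P.

Stitch:
P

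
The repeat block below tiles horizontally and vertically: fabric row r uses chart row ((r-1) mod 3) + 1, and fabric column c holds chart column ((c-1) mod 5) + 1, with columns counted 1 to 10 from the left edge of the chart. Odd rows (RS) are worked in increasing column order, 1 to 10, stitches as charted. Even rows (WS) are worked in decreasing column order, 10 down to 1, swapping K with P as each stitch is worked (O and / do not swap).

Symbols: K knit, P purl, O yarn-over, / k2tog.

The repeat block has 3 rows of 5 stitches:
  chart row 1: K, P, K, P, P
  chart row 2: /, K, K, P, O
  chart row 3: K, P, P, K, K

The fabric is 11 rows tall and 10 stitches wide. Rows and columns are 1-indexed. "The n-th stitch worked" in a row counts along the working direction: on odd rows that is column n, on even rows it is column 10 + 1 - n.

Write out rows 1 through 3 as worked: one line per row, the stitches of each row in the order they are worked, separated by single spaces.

Row 1: chart row 1, RS - tile across columns 1-10 and work as-is.
Row 2: chart row 2, WS - tiled (columns 1-10): / K K P O / K K P O; work from column 10 back to 1 with K<->P swapped.
Row 3: chart row 3, RS - tile across columns 1-10 and work as-is.

Result:
K P K P P K P K P P
O K P P / O K P P /
K P P K K K P P K K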